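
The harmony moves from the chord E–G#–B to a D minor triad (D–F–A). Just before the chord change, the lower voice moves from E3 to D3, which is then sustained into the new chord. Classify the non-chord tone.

D3 is an anticipation.

The harmony at that moment is E major triad (E, G#, B); D3 is not a chord tone.
It is approached by step down from E3 and then sustained as the same pitch into the next harmony.
Arriving early and becoming a chord tone when the harmony changes — an anticipation.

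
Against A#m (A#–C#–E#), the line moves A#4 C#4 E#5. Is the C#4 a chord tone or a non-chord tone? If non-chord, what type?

A# minor triad contains A#, C#, E#; C# is the third, so it is a chord tone.

Chord tone (the third of A# minor triad).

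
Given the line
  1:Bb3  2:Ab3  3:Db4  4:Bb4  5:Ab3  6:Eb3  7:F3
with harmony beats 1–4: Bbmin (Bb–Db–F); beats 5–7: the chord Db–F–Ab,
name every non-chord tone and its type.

Ab3 (beat 2) — escape tone; Eb3 (beat 6) — appoggiatura.

The harmony at that moment is Bb minor triad (Bb, Db, F); Ab3 is not a chord tone.
It is approached by step down from Bb3 and left by leap up to Db4.
Step in, leap out — an escape tone.
The harmony at that moment is Db major triad (Db, F, Ab); Eb3 is not a chord tone.
It is approached by leap down from Ab3 and left by step up to F3.
Leap in, step out — an appoggiatura.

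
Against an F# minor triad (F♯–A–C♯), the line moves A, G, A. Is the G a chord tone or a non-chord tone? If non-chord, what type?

The harmony at that moment is F♯ minor triad (F♯, A, C♯); G is not a chord tone.
It is approached by step down from A and left by step up to A.
Step away and step back to the same note — a neighbor tone (lower neighbor).

Non-chord tone — a neighbor tone.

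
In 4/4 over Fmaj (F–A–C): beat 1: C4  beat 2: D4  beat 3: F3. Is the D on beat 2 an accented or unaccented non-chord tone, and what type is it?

Unaccented escape tone.

The harmony at that moment is F major triad (F, A, C); D4 is not a chord tone.
It is approached by step up from C4 and left by leap down to F3.
Step in, leap out — an escape tone.
It falls on a weak beat, so it is unaccented.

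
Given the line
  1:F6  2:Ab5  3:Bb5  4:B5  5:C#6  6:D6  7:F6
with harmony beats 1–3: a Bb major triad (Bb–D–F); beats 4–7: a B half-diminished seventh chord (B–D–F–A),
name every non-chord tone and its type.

The harmony at that moment is Bb major triad (Bb, D, F); Ab5 is not a chord tone.
It is approached by leap down from F6 and left by step up to Bb5.
Leap in, step out — an appoggiatura.
The harmony at that moment is B half-diminished seventh chord (B, D, F, A); C#6 is not a chord tone.
It is approached by step up from B5 and left by step up to D6.
Step in, step out in the same direction — a passing tone.

Ab5 (beat 2) — appoggiatura; C#6 (beat 5) — passing tone.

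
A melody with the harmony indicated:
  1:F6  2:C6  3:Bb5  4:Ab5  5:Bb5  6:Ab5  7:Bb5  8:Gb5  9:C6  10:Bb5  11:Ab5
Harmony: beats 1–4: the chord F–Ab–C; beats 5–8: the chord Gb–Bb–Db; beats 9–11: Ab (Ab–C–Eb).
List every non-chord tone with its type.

The harmony at that moment is F minor triad (F, Ab, C); Bb5 is not a chord tone.
It is approached by step down from C6 and left by step down to Ab5.
Step in, step out in the same direction — a passing tone.
The harmony at that moment is Gb major triad (Gb, Bb, Db); Ab5 is not a chord tone.
It is approached by step down from Bb5 and left by step up to Bb5.
Step away and step back to the same note — a neighbor tone (lower neighbor).
The harmony at that moment is Ab major triad (Ab, C, Eb); Bb5 is not a chord tone.
It is approached by step down from C6 and left by step down to Ab5.
Step in, step out in the same direction — a passing tone.

Bb5 (beat 3) — passing tone; Ab5 (beat 6) — neighbor tone; Bb5 (beat 10) — passing tone.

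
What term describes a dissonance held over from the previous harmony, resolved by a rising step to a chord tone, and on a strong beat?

Retardation.

Approach: by preparation — the pitch is first a chord tone, then held (tied or repeated) while the harmony changes under it. Departure: up by step. Metric position: strong.
A prepared dissonance that resolves upward by step — a retardation. (The same figure resolving downward would be a suspension.)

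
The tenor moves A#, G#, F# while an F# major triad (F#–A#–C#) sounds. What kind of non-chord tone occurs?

G# is a passing tone.

The harmony at that moment is F# major triad (F#, A#, C#); G# is not a chord tone.
It is approached by step down from A# and left by step down to F#.
Step in, step out in the same direction — a passing tone.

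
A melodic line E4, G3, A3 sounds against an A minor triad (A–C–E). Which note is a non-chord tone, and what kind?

G3 is an appoggiatura.

The harmony at that moment is A minor triad (A, C, E); G3 is not a chord tone.
It is approached by leap down from E4 and left by step up to A3.
Leap in, step out — an appoggiatura.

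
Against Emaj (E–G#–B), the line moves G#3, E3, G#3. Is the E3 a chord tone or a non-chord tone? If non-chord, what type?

Chord tone (the root of E major triad).

E major triad contains E, G#, B; E is the root, so it is a chord tone.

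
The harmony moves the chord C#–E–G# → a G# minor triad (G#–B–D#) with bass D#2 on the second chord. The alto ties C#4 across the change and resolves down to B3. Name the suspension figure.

At the second chord the bass is D#2. The suspended C#4 lies a seventh above the bass; after resolving down by step to B3, the interval above the bass becomes a sixth.
Suspension figures are named by those two intervals: 7–6.

7–6 suspension.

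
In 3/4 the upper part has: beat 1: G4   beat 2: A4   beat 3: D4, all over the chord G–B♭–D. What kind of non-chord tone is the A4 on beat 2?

Escape tone.

The harmony at that moment is G minor triad (G, B♭, D); A4 is not a chord tone.
It is approached by step up from G4 and left by leap down to D4.
Step in, leap out, on a weak beat — an escape tone.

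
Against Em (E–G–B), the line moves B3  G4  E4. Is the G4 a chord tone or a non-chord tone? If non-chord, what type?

Chord tone (the third of E minor triad).

E minor triad contains E, G, B; G is the third, so it is a chord tone.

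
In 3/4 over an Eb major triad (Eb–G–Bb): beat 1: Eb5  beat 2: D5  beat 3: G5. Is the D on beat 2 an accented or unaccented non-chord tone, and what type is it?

The harmony at that moment is Eb major triad (Eb, G, Bb); D5 is not a chord tone.
It is approached by step down from Eb5 and left by leap up to G5.
Step in, leap out — an escape tone.
It falls on a weak beat, so it is unaccented.

Unaccented escape tone.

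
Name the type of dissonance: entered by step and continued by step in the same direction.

Passing tone.

Approach: by step. Departure: by step, continuing in the same direction.
Stepwise on both sides with no change of direction means the note fills in the space between two different chord tones — a passing tone. (Had it turned back to its starting note it would be a neighbor tone instead.)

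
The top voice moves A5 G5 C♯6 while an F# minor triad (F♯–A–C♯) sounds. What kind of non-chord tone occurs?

G5 is an escape tone.

The harmony at that moment is F♯ minor triad (F♯, A, C♯); G5 is not a chord tone.
It is approached by step down from A5 and left by leap up to C♯6.
Step in, leap out — an escape tone.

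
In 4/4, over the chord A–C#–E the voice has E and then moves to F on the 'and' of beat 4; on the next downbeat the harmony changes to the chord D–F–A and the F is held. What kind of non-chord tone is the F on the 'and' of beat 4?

The harmony at that moment is A major triad (A, C#, E); F is not a chord tone.
It is approached by step up from E and then sustained as the same pitch into the next harmony.
Arriving early and becoming a chord tone when the harmony changes — an anticipation.

Anticipation.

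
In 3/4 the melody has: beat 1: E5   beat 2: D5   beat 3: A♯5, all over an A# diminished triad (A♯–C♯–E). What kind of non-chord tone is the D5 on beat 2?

Escape tone.

The harmony at that moment is A♯ diminished triad (A♯, C♯, E); D5 is not a chord tone.
It is approached by step down from E5 and left by leap up to A♯5.
Step in, leap out, on a weak beat — an escape tone.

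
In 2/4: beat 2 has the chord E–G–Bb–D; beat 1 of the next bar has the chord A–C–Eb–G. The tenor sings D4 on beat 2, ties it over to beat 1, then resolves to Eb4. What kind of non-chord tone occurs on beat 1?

Retardation.

The harmony at that moment is A half-diminished seventh chord (A, C, Eb, G); D4 is not a chord tone.
It is held over (the same pitch as the preceding D4) and left by step up to Eb4.
Held over from the previous chord and resolving up by step — a retardation.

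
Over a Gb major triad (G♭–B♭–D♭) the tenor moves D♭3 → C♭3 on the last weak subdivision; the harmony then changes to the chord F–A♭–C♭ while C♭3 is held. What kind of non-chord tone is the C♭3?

C♭3 is an anticipation.

The harmony at that moment is G♭ major triad (G♭, B♭, D♭); C♭3 is not a chord tone.
It is approached by step down from D♭3 and then sustained as the same pitch into the next harmony.
Arriving early and becoming a chord tone when the harmony changes — an anticipation.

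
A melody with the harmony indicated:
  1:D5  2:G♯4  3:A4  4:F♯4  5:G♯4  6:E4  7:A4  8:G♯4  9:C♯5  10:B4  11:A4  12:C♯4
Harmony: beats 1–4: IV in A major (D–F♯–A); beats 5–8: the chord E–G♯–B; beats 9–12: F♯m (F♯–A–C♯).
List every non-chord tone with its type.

The harmony at that moment is D major triad (D, F♯, A); G♯4 is not a chord tone.
It is approached by leap down from D5 and left by step up to A4.
Leap in, step out — an appoggiatura.
The harmony at that moment is E major triad (E, G♯, B); A4 is not a chord tone.
It is approached by leap up from E4 and left by step down to G♯4.
Leap in, step out — an appoggiatura.
The harmony at that moment is F♯ minor triad (F♯, A, C♯); B4 is not a chord tone.
It is approached by step down from C♯5 and left by step down to A4.
Step in, step out in the same direction — a passing tone.

G♯4 (beat 2) — appoggiatura; A4 (beat 7) — appoggiatura; B4 (beat 10) — passing tone.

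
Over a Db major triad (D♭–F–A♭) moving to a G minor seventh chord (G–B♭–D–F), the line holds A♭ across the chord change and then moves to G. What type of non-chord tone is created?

The harmony at that moment is G minor seventh chord (G, B♭, D, F); A♭ is not a chord tone.
It is held over (the same pitch as the preceding A♭) and left by step down to G.
Held over from the previous chord and resolving down by step — a suspension.

A♭ is a suspension.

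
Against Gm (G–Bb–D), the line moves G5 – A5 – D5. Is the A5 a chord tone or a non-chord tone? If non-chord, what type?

The harmony at that moment is G minor triad (G, Bb, D); A5 is not a chord tone.
It is approached by step up from G5 and left by leap down to D5.
Step in, leap out — an escape tone.

Non-chord tone — an escape tone.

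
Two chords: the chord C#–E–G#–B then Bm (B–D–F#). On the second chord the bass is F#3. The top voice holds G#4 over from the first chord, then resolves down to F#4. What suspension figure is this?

At the second chord the bass is F#3. The suspended G#4 lies a ninth above the bass; after resolving down by step to F#4, the interval above the bass becomes an octave.
Suspension figures are named by those two intervals: 9–8.

9–8 suspension.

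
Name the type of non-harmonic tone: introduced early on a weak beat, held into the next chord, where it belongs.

Approach: ahead of the chord change (typically by step), so it is dissonant against the current harmony. Departure: none — the same pitch is restated or held and is a chord tone of the new harmony.
Dissonant first, consonant once the harmony catches up: the note simply arrives early — an anticipation. (The reverse timing, consonant first and dissonant after the change, would be a suspension or retardation.)

Anticipation.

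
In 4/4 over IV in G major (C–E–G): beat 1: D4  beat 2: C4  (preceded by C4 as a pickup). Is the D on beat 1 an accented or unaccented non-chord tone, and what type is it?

Accented neighbor tone.

The harmony at that moment is C major triad (C, E, G); D4 is not a chord tone.
It is approached by step up from C4 and left by step down to C4.
Step away and step back to the same note — a neighbor tone (upper neighbor).
It falls on the downbeat, so it is accented.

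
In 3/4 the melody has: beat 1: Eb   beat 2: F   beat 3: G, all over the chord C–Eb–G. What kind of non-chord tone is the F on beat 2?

The harmony at that moment is C minor triad (C, Eb, G); F is not a chord tone.
It is approached by step up from Eb and left by step up to G.
Step in, step out in the same direction — a passing tone.

Passing tone.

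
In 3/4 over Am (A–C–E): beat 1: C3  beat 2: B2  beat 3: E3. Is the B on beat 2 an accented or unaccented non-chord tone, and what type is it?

Unaccented escape tone.

The harmony at that moment is A minor triad (A, C, E); B2 is not a chord tone.
It is approached by step down from C3 and left by leap up to E3.
Step in, leap out — an escape tone.
It falls on a weak beat, so it is unaccented.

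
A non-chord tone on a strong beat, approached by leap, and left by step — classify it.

Approach: by leap. Departure: by step. Metric position: strong.
Leap in, step out, in a metrically strong position — an appoggiatura. (It is the mirror image of the escape tone, which steps in and leaps out from a weak position.)

Appoggiatura.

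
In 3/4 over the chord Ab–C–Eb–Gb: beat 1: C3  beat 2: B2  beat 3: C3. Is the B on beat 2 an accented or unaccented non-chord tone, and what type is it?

Unaccented neighbor tone.

The harmony at that moment is Ab dominant seventh chord (Ab, C, Eb, Gb); B2 is not a chord tone.
It is approached by step down from C3 and left by step up to C3.
Step away and step back to the same note — a neighbor tone (lower neighbor).
It falls on a weak beat, so it is unaccented.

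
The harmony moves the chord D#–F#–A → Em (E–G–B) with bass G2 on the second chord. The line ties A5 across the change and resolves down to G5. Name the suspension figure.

9–8 suspension.

At the second chord the bass is G2. The suspended A5 lies a ninth above the bass; after resolving down by step to G5, the interval above the bass becomes an octave.
Suspension figures are named by those two intervals: 9–8.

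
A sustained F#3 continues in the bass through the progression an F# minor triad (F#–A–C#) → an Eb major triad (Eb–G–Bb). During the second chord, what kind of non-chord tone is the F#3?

Pedal tone (pedal point).

The harmony at that moment is Eb major triad (Eb, G, Bb); F#3 is not a chord tone.
It is held over (the same pitch as the preceding F#3) and then sustained as the same pitch into the next harmony.
Sustained through a change of harmony — a pedal tone.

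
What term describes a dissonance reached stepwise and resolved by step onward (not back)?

Passing tone.

Approach: by step. Departure: by step, continuing in the same direction.
Stepwise on both sides with no change of direction means the note fills in the space between two different chord tones — a passing tone. (Had it turned back to its starting note it would be a neighbor tone instead.)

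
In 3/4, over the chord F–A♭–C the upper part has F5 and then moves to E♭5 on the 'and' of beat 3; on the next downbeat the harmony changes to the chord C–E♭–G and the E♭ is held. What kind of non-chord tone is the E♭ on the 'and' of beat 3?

Anticipation.

The harmony at that moment is F minor triad (F, A♭, C); E♭5 is not a chord tone.
It is approached by step down from F5 and then sustained as the same pitch into the next harmony.
Arriving early and becoming a chord tone when the harmony changes — an anticipation.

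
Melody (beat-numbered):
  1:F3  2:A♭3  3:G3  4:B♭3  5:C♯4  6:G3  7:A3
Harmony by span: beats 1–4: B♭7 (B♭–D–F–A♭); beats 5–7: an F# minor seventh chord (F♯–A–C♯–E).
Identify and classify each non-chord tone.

The harmony at that moment is B♭ dominant seventh chord (B♭, D, F, A♭); G3 is not a chord tone.
It is approached by step down from A♭3 and left by leap up to B♭3.
Step in, leap out — an escape tone.
The harmony at that moment is F♯ minor seventh chord (F♯, A, C♯, E); G3 is not a chord tone.
It is approached by leap down from C♯4 and left by step up to A3.
Leap in, step out — an appoggiatura.

G3 (beat 3) — escape tone; G3 (beat 6) — appoggiatura.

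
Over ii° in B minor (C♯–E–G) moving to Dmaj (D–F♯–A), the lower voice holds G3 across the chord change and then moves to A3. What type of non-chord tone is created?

G3 is a retardation.

The harmony at that moment is D major triad (D, F♯, A); G3 is not a chord tone.
It is held over (the same pitch as the preceding G3) and left by step up to A3.
Held over from the previous chord and resolving up by step — a retardation.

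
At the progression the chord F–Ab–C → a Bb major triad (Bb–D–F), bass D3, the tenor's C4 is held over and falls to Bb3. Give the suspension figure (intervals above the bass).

At the second chord the bass is D3. The suspended C4 lies a seventh above the bass; after resolving down by step to Bb3, the interval above the bass becomes a sixth.
Suspension figures are named by those two intervals: 7–6.

7–6 suspension.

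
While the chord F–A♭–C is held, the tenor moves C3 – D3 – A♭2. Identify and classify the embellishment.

The harmony at that moment is F minor triad (F, A♭, C); D3 is not a chord tone.
It is approached by step up from C3 and left by leap down to A♭2.
Step in, leap out — an escape tone.

D3 is an escape tone.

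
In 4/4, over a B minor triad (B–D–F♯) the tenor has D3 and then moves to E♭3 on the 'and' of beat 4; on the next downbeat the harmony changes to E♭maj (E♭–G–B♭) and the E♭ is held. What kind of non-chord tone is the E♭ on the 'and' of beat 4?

Anticipation.

The harmony at that moment is B minor triad (B, D, F♯); E♭3 is not a chord tone.
It is approached by step up from D3 and then sustained as the same pitch into the next harmony.
Arriving early and becoming a chord tone when the harmony changes — an anticipation.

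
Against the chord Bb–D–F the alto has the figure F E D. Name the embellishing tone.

E is a passing tone.

The harmony at that moment is Bb major triad (Bb, D, F); E is not a chord tone.
It is approached by step down from F and left by step down to D.
Step in, step out in the same direction — a passing tone.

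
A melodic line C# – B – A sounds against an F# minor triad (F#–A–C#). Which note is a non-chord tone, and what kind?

B is a passing tone.

The harmony at that moment is F# minor triad (F#, A, C#); B is not a chord tone.
It is approached by step down from C# and left by step down to A.
Step in, step out in the same direction — a passing tone.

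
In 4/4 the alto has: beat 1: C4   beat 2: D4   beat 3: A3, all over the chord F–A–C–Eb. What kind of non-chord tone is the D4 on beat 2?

Escape tone.

The harmony at that moment is F dominant seventh chord (F, A, C, Eb); D4 is not a chord tone.
It is approached by step up from C4 and left by leap down to A3.
Step in, leap out, on a weak beat — an escape tone.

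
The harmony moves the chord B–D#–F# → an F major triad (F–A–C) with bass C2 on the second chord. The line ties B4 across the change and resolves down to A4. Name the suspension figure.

7–6 suspension.

At the second chord the bass is C2. The suspended B4 lies a seventh above the bass; after resolving down by step to A4, the interval above the bass becomes a sixth.
Suspension figures are named by those two intervals: 7–6.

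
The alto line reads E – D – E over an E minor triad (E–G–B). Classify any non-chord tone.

D is a neighbor tone.

The harmony at that moment is E minor triad (E, G, B); D is not a chord tone.
It is approached by step down from E and left by step up to E.
Step away and step back to the same note — a neighbor tone (lower neighbor).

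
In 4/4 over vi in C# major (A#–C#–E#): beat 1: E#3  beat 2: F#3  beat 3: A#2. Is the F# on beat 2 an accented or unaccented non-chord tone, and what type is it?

The harmony at that moment is A# minor triad (A#, C#, E#); F#3 is not a chord tone.
It is approached by step up from E#3 and left by leap down to A#2.
Step in, leap out — an escape tone.
It falls on a weak beat, so it is unaccented.

Unaccented escape tone.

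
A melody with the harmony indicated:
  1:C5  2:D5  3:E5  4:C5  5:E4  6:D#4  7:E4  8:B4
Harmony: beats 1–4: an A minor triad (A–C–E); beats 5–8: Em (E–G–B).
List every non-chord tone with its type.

The harmony at that moment is A minor triad (A, C, E); D5 is not a chord tone.
It is approached by step up from C5 and left by step up to E5.
Step in, step out in the same direction — a passing tone.
The harmony at that moment is E minor triad (E, G, B); D#4 is not a chord tone.
It is approached by step down from E4 and left by step up to E4.
Step away and step back to the same note — a neighbor tone (lower neighbor).

D5 (beat 2) — passing tone; D#4 (beat 6) — neighbor tone.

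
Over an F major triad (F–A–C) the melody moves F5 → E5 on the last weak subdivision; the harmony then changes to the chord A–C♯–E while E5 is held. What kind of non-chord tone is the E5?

The harmony at that moment is F major triad (F, A, C); E5 is not a chord tone.
It is approached by step down from F5 and then sustained as the same pitch into the next harmony.
Arriving early and becoming a chord tone when the harmony changes — an anticipation.

E5 is an anticipation.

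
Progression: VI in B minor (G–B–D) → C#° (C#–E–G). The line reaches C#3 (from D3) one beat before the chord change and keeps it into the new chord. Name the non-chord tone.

The harmony at that moment is G major triad (G, B, D); C#3 is not a chord tone.
It is approached by step down from D3 and then sustained as the same pitch into the next harmony.
Arriving early and becoming a chord tone when the harmony changes — an anticipation.

C#3 is an anticipation.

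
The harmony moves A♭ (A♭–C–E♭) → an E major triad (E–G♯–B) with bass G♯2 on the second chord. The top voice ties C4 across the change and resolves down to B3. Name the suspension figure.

4–3 suspension.

At the second chord the bass is G♯2. The suspended C4 lies a fourth above the bass; after resolving down by step to B3, the interval above the bass becomes a third.
Suspension figures are named by those two intervals: 4–3.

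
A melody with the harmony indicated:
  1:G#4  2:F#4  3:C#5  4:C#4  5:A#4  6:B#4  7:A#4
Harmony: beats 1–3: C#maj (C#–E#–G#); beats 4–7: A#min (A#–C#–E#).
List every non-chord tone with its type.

The harmony at that moment is C# major triad (C#, E#, G#); F#4 is not a chord tone.
It is approached by step down from G#4 and left by leap up to C#5.
Step in, leap out — an escape tone.
The harmony at that moment is A# minor triad (A#, C#, E#); B#4 is not a chord tone.
It is approached by step up from A#4 and left by step down to A#4.
Step away and step back to the same note — a neighbor tone (upper neighbor).

F#4 (beat 2) — escape tone; B#4 (beat 6) — neighbor tone.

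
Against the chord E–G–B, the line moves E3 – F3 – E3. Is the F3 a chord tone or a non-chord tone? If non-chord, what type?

The harmony at that moment is E minor triad (E, G, B); F3 is not a chord tone.
It is approached by step up from E3 and left by step down to E3.
Step away and step back to the same note — a neighbor tone (upper neighbor).

Non-chord tone — a neighbor tone.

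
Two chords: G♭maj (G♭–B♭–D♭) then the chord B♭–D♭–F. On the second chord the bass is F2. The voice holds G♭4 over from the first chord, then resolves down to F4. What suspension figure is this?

At the second chord the bass is F2. The suspended G♭4 lies a ninth above the bass; after resolving down by step to F4, the interval above the bass becomes an octave.
Suspension figures are named by those two intervals: 9–8.

9–8 suspension.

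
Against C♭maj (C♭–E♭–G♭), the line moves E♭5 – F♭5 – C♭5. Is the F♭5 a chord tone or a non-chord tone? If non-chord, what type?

Non-chord tone — an escape tone.

The harmony at that moment is C♭ major triad (C♭, E♭, G♭); F♭5 is not a chord tone.
It is approached by step up from E♭5 and left by leap down to C♭5.
Step in, leap out — an escape tone.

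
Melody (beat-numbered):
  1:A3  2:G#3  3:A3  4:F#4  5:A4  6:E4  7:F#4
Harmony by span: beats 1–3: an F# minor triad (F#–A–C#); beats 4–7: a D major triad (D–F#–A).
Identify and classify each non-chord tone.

G#3 (beat 2) — neighbor tone; E4 (beat 6) — appoggiatura.

The harmony at that moment is F# minor triad (F#, A, C#); G#3 is not a chord tone.
It is approached by step down from A3 and left by step up to A3.
Step away and step back to the same note — a neighbor tone (lower neighbor).
The harmony at that moment is D major triad (D, F#, A); E4 is not a chord tone.
It is approached by leap down from A4 and left by step up to F#4.
Leap in, step out — an appoggiatura.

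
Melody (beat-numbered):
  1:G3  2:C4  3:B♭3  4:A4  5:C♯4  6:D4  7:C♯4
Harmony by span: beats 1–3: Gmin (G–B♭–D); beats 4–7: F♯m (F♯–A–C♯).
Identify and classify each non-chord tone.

C4 (beat 2) — appoggiatura; D4 (beat 6) — neighbor tone.

The harmony at that moment is G minor triad (G, B♭, D); C4 is not a chord tone.
It is approached by leap up from G3 and left by step down to B♭3.
Leap in, step out — an appoggiatura.
The harmony at that moment is F♯ minor triad (F♯, A, C♯); D4 is not a chord tone.
It is approached by step up from C♯4 and left by step down to C♯4.
Step away and step back to the same note — a neighbor tone (upper neighbor).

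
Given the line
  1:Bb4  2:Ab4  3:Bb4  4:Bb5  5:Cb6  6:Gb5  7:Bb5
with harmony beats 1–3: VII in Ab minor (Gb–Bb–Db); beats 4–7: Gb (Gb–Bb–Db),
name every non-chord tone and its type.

Ab4 (beat 2) — neighbor tone; Cb6 (beat 5) — escape tone.

The harmony at that moment is Gb major triad (Gb, Bb, Db); Ab4 is not a chord tone.
It is approached by step down from Bb4 and left by step up to Bb4.
Step away and step back to the same note — a neighbor tone (lower neighbor).
The harmony at that moment is Gb major triad (Gb, Bb, Db); Cb6 is not a chord tone.
It is approached by step up from Bb5 and left by leap down to Gb5.
Step in, leap out — an escape tone.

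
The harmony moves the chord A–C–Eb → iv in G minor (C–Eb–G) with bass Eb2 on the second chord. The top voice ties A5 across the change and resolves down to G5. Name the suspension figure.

At the second chord the bass is Eb2. The suspended A5 lies a fourth above the bass; after resolving down by step to G5, the interval above the bass becomes a third.
Suspension figures are named by those two intervals: 4–3.

4–3 suspension.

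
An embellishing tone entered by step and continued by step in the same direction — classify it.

Approach: by step. Departure: by step, continuing in the same direction.
Stepwise on both sides with no change of direction means the note fills in the space between two different chord tones — a passing tone. (Had it turned back to its starting note it would be a neighbor tone instead.)

Passing tone.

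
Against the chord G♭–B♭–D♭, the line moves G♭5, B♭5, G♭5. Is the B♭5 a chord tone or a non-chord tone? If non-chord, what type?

Chord tone (the third of Gb major triad).

Gb major triad contains G♭, B♭, D♭; B♭ is the third, so it is a chord tone.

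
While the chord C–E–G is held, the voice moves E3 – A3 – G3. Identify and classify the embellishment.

A3 is an appoggiatura.

The harmony at that moment is C major triad (C, E, G); A3 is not a chord tone.
It is approached by leap up from E3 and left by step down to G3.
Leap in, step out — an appoggiatura.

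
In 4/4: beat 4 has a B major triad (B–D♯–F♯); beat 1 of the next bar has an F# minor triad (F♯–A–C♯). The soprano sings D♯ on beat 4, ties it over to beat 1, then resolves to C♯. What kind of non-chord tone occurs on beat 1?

Suspension.

The harmony at that moment is F♯ minor triad (F♯, A, C♯); D♯ is not a chord tone.
It is held over (the same pitch as the preceding D♯) and left by step down to C♯.
Held over from the previous chord and resolving down by step — a suspension.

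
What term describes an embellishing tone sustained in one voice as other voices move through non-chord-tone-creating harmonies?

Approach: none. Departure: none — a single pitch is sustained while the chords change around it, passing through harmonies that do not contain it.
No melodic motion at all; the dissonance is created entirely by the moving harmonies against the stationary note — a pedal tone (pedal point).

Pedal tone.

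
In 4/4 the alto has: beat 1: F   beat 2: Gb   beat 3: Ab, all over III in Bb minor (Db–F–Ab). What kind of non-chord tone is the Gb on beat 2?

Passing tone.

The harmony at that moment is Db major triad (Db, F, Ab); Gb is not a chord tone.
It is approached by step up from F and left by step up to Ab.
Step in, step out in the same direction — a passing tone.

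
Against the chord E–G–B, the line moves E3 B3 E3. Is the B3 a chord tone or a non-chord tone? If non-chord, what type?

Chord tone (the fifth of E minor triad).

E minor triad contains E, G, B; B is the fifth, so it is a chord tone.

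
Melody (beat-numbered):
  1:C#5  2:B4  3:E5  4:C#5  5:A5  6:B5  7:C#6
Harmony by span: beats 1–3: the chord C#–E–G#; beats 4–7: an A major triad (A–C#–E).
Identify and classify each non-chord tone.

The harmony at that moment is C# minor triad (C#, E, G#); B4 is not a chord tone.
It is approached by step down from C#5 and left by leap up to E5.
Step in, leap out — an escape tone.
The harmony at that moment is A major triad (A, C#, E); B5 is not a chord tone.
It is approached by step up from A5 and left by step up to C#6.
Step in, step out in the same direction — a passing tone.

B4 (beat 2) — escape tone; B5 (beat 6) — passing tone.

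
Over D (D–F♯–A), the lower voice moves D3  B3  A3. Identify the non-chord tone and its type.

B3 is an appoggiatura.

The harmony at that moment is D major triad (D, F♯, A); B3 is not a chord tone.
It is approached by leap up from D3 and left by step down to A3.
Leap in, step out — an appoggiatura.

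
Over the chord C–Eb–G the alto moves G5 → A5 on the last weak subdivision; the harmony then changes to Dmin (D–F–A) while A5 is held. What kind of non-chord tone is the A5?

A5 is an anticipation.

The harmony at that moment is C minor triad (C, Eb, G); A5 is not a chord tone.
It is approached by step up from G5 and then sustained as the same pitch into the next harmony.
Arriving early and becoming a chord tone when the harmony changes — an anticipation.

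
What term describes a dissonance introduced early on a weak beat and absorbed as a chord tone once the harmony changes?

Anticipation.

Approach: ahead of the chord change (typically by step), so it is dissonant against the current harmony. Departure: none — the same pitch is restated or held and is a chord tone of the new harmony.
Dissonant first, consonant once the harmony catches up: the note simply arrives early — an anticipation. (The reverse timing, consonant first and dissonant after the change, would be a suspension or retardation.)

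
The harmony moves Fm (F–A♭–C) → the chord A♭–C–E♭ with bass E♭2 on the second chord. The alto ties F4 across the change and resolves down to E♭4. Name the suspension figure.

At the second chord the bass is E♭2. The suspended F4 lies a ninth above the bass; after resolving down by step to E♭4, the interval above the bass becomes an octave.
Suspension figures are named by those two intervals: 9–8.

9–8 suspension.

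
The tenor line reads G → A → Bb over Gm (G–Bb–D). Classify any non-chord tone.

A is a passing tone.

The harmony at that moment is G minor triad (G, Bb, D); A is not a chord tone.
It is approached by step up from G and left by step up to Bb.
Step in, step out in the same direction — a passing tone.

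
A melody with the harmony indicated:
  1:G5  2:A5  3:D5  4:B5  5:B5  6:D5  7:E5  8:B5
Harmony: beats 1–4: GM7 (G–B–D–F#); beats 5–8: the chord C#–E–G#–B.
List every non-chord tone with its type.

A5 (beat 2) — escape tone; D5 (beat 6) — appoggiatura.

The harmony at that moment is G major seventh chord (G, B, D, F#); A5 is not a chord tone.
It is approached by step up from G5 and left by leap down to D5.
Step in, leap out — an escape tone.
The harmony at that moment is C# minor seventh chord (C#, E, G#, B); D5 is not a chord tone.
It is approached by leap down from B5 and left by step up to E5.
Leap in, step out — an appoggiatura.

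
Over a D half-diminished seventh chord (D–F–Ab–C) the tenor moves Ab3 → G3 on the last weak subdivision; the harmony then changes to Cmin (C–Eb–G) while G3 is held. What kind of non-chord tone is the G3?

The harmony at that moment is D half-diminished seventh chord (D, F, Ab, C); G3 is not a chord tone.
It is approached by step down from Ab3 and then sustained as the same pitch into the next harmony.
Arriving early and becoming a chord tone when the harmony changes — an anticipation.

G3 is an anticipation.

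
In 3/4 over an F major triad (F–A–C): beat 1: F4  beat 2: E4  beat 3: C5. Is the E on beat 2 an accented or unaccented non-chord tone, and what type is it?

Unaccented escape tone.

The harmony at that moment is F major triad (F, A, C); E4 is not a chord tone.
It is approached by step down from F4 and left by leap up to C5.
Step in, leap out — an escape tone.
It falls on a weak beat, so it is unaccented.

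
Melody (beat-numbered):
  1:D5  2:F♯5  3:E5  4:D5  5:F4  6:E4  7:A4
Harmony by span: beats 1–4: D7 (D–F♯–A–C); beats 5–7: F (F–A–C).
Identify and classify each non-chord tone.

The harmony at that moment is D dominant seventh chord (D, F♯, A, C); E5 is not a chord tone.
It is approached by step down from F♯5 and left by step down to D5.
Step in, step out in the same direction — a passing tone.
The harmony at that moment is F major triad (F, A, C); E4 is not a chord tone.
It is approached by step down from F4 and left by leap up to A4.
Step in, leap out — an escape tone.

E5 (beat 3) — passing tone; E4 (beat 6) — escape tone.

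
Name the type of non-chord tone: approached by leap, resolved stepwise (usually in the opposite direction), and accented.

Approach: by leap. Departure: by step. Metric position: strong.
Leap in, step out, in a metrically strong position — an appoggiatura. (It is the mirror image of the escape tone, which steps in and leaps out from a weak position.)

Appoggiatura.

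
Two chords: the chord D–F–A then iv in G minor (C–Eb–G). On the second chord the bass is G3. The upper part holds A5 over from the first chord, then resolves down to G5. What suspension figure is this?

9–8 suspension.

At the second chord the bass is G3. The suspended A5 lies a ninth above the bass; after resolving down by step to G5, the interval above the bass becomes an octave.
Suspension figures are named by those two intervals: 9–8.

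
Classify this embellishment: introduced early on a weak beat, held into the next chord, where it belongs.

Anticipation.

Approach: ahead of the chord change (typically by step), so it is dissonant against the current harmony. Departure: none — the same pitch is restated or held and is a chord tone of the new harmony.
Dissonant first, consonant once the harmony catches up: the note simply arrives early — an anticipation. (The reverse timing, consonant first and dissonant after the change, would be a suspension or retardation.)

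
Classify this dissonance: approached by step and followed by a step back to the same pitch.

Neighbor tone.

Approach: by step. Departure: by step in the opposite direction, back to the starting pitch.
Stepwise on both sides but reversing to return to the same chord tone — a neighbor tone. (Had it continued onward in the same direction it would be a passing tone instead.)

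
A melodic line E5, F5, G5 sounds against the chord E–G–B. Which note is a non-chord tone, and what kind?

F5 is a passing tone.

The harmony at that moment is E minor triad (E, G, B); F5 is not a chord tone.
It is approached by step up from E5 and left by step up to G5.
Step in, step out in the same direction — a passing tone.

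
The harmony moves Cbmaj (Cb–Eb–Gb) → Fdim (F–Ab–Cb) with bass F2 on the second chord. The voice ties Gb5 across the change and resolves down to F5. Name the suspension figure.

At the second chord the bass is F2. The suspended Gb5 lies a ninth above the bass; after resolving down by step to F5, the interval above the bass becomes an octave.
Suspension figures are named by those two intervals: 9–8.

9–8 suspension.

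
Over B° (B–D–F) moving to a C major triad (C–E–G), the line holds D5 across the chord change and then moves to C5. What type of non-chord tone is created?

The harmony at that moment is C major triad (C, E, G); D5 is not a chord tone.
It is held over (the same pitch as the preceding D5) and left by step down to C5.
Held over from the previous chord and resolving down by step — a suspension.

D5 is a suspension.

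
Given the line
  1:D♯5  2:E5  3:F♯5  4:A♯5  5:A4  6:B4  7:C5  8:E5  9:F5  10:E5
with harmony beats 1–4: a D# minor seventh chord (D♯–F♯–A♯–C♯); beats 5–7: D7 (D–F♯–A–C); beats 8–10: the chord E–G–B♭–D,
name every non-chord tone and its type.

E5 (beat 2) — passing tone; B4 (beat 6) — passing tone; F5 (beat 9) — neighbor tone.

The harmony at that moment is D♯ minor seventh chord (D♯, F♯, A♯, C♯); E5 is not a chord tone.
It is approached by step up from D♯5 and left by step up to F♯5.
Step in, step out in the same direction — a passing tone.
The harmony at that moment is D dominant seventh chord (D, F♯, A, C); B4 is not a chord tone.
It is approached by step up from A4 and left by step up to C5.
Step in, step out in the same direction — a passing tone.
The harmony at that moment is E half-diminished seventh chord (E, G, B♭, D); F5 is not a chord tone.
It is approached by step up from E5 and left by step down to E5.
Step away and step back to the same note — a neighbor tone (upper neighbor).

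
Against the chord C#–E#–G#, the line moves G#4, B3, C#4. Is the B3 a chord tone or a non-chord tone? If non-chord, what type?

Non-chord tone — an appoggiatura.

The harmony at that moment is C# major triad (C#, E#, G#); B3 is not a chord tone.
It is approached by leap down from G#4 and left by step up to C#4.
Leap in, step out — an appoggiatura.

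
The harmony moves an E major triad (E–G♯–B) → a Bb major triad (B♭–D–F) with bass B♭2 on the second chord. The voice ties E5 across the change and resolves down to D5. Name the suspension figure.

At the second chord the bass is B♭2. The suspended E5 lies a fourth above the bass; after resolving down by step to D5, the interval above the bass becomes a third.
Suspension figures are named by those two intervals: 4–3.

4–3 suspension.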